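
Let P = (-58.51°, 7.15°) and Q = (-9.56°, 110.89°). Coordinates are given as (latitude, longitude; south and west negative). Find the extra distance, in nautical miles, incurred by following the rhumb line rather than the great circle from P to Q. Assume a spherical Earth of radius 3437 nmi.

Great circle: cos σ = sin φ₁ sin φ₂ + cos φ₁ cos φ₂ cos Δλ,  σ = 1.5515 rad → d_gc = 5332.6 nmi
Rhumb line: Δψ = +1.0984, q = Δφ/Δψ = 0.7778, d_rh = R√(Δφ²+q²Δλ²) = 5661.2 nmi
Excess = 5661.2 − 5332.6 = 328.6 ≈ 329 nmi

329 nmi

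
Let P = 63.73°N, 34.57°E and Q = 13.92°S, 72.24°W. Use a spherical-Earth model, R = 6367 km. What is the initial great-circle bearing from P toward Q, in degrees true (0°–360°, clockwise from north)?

N = sin Δλ·cos φ₂ = -0.9292;  D = cos φ₁ sin φ₂ − sin φ₁ cos φ₂ cos Δλ = +0.1452
initial course = atan2(N, D) = 278.88°

278.9°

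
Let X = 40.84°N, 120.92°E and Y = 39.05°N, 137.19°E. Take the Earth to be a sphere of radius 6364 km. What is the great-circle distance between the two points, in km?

1398 km

cos σ = sin φ₁ sin φ₂ + cos φ₁ cos φ₂ cos Δλ
      = sin(40.84°)sin(39.05°) + cos(40.84°)cos(39.05°)cos(16.27°) = 0.9760
σ = 12.583° → d = Rσ = 6364·0.21961 = 1398 km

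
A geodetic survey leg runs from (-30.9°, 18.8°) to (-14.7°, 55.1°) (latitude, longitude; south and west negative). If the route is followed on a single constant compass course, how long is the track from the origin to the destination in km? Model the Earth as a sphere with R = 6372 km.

Rhumb course C = atan2(Δλ, Δψ) with Δψ = ln[tan(π/4+φ₂/2)/tan(π/4+φ₁/2)] = +0.3081, Δλ = +0.6336 → C = 64.07°
d = R·|Δφ| / |cos C| = 6372·0.28274 / 0.43734 = 4120 km

4120 km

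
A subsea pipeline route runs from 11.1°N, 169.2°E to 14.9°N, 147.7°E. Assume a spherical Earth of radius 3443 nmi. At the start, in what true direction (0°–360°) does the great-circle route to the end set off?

282.6°

N = sin Δλ·cos φ₂ = -0.3542;  D = cos φ₁ sin φ₂ − sin φ₁ cos φ₂ cos Δλ = +0.0792
initial course = atan2(N, D) = 282.61°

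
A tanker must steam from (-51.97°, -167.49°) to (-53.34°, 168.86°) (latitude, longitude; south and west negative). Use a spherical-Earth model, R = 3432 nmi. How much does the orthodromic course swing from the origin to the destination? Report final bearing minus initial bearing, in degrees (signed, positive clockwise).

+18.9°

At departure: θ₁ = atan2(sin Δλ cos φ₂, cos φ₁ sin φ₂ − sin φ₁ cos φ₂ cos Δλ) = 255.17°
At arrival: θ₂ = atan2(sin Δλ cos φ₁, −cos φ₂ sin φ₁ + sin φ₂ cos φ₁ cos Δλ) = 274.07°
Δθ = θ₂ − θ₁ = +18.9°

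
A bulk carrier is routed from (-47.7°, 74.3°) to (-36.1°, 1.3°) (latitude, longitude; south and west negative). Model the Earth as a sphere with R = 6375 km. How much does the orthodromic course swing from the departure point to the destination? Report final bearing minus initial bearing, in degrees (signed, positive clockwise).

+52.8°

At departure: θ₁ = atan2(sin Δλ cos φ₂, cos φ₁ sin φ₂ − sin φ₁ cos φ₂ cos Δλ) = 253.98°
At arrival: θ₂ = atan2(sin Δλ cos φ₁, −cos φ₂ sin φ₁ + sin φ₂ cos φ₁ cos Δλ) = 306.81°
Δθ = θ₂ − θ₁ = +52.8°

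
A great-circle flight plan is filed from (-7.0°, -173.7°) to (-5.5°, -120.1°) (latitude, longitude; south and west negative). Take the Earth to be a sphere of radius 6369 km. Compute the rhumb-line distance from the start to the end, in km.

Δψ = ln[tan(π/4+φ₂/2)/tan(π/4+φ₁/2)] = +0.0263;  Δφ = +0.0262 rad,  Δλ = +0.9355 rad
q = Δφ/Δψ = 0.9940
d = R·√(Δφ² + q²Δλ²) = 6369·0.93028 = 5925 km

5925 km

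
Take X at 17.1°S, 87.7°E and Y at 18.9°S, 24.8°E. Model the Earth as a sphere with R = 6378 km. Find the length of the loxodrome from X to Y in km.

6662 km

Δψ = ln[tan(π/4+φ₂/2)/tan(π/4+φ₁/2)] = -0.0330;  Δφ = -0.0314 rad,  Δλ = -1.0978 rad
q = Δφ/Δψ = 0.9510
d = R·√(Δφ² + q²Δλ²) = 6378·1.04450 = 6662 km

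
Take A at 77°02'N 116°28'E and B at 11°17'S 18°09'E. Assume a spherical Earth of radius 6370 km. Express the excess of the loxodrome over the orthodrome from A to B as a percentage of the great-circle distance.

6.0%

Great circle: σ = 1.7952 rad → d_gc = Rσ = 11435.3 km
Rhumb: Δφ = -1.5414, Δλ = -1.7159, Δψ = -2.3729, q = Δφ/Δψ = 0.6496 → d_rh = R√(Δφ²+q²Δλ²) = 12117.1 km
Excess = (12117.1 − 11435.3) / 11435.3 = 681.8 / 11435.3 = 5.96% ≈ 6.0%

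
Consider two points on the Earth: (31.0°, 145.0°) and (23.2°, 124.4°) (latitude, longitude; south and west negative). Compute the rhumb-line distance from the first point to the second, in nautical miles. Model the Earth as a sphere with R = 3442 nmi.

Δψ = ln[tan(π/4+φ₂/2)/tan(π/4+φ₁/2)] = -0.1531;  Δφ = -0.1361 rad,  Δλ = -0.3595 rad
q = Δφ/Δψ = 0.8892
d = R·√(Δφ² + q²Δλ²) = 3442·0.34747 = 1196 nmi

1196 nmi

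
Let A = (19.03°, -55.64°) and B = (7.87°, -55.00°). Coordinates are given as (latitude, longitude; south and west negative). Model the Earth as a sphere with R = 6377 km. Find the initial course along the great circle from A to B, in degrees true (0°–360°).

N = sin Δλ·cos φ₂ = +0.0111;  D = cos φ₁ sin φ₂ − sin φ₁ cos φ₂ cos Δλ = -0.1935
initial course = atan2(N, D) = 176.73°

176.7°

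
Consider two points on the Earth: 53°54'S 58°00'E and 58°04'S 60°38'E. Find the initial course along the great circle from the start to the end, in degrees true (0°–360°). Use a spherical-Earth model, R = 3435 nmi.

161.6°

θ = atan2( sin Δλ·cos φ₂ ,  cos φ₁ sin φ₂ − sin φ₁ cos φ₂ cos Δλ )
  = atan2(+0.0243, -0.0731) = 161.61°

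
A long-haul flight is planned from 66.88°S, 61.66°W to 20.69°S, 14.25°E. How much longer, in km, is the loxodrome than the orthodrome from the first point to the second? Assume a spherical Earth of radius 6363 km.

Great circle: cos σ = sin φ₁ sin φ₂ + cos φ₁ cos φ₂ cos Δλ,  σ = 1.1436 rad → d_gc = 7276.4 km
Rhumb line: Δψ = +1.2178, q = Δφ/Δψ = 0.6620, d_rh = R√(Δφ²+q²Δλ²) = 7580.2 km
Excess = 7580.2 − 7276.4 = 303.8 ≈ 304 km

304 km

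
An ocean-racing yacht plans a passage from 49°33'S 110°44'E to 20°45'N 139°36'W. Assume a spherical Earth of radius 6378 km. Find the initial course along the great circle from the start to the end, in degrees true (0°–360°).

θ = atan2( sin Δλ·cos φ₂ ,  cos φ₁ sin φ₂ − sin φ₁ cos φ₂ cos Δλ )
  = atan2(+0.8806, -0.0096) = 90.63°

90.6°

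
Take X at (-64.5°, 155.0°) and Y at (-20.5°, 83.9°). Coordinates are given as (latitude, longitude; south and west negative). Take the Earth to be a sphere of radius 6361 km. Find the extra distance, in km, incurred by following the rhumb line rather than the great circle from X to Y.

244 km

Great circle: cos σ = sin φ₁ sin φ₂ + cos φ₁ cos φ₂ cos Δλ,  σ = 1.1077 rad → d_gc = 7046.1 km
Rhumb line: Δψ = +1.1203, q = Δφ/Δψ = 0.6855, d_rh = R√(Δφ²+q²Δλ²) = 7289.7 km
Excess = 7289.7 − 7046.1 = 243.6 ≈ 244 km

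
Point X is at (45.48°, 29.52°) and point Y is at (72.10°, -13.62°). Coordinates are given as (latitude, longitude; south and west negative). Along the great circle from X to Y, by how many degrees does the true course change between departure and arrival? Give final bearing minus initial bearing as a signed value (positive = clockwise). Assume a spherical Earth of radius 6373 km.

-38.3°

Initial bearing θ₁ = atan2(sin Δλ cos φ₂, cos φ₁ sin φ₂ − sin φ₁ cos φ₂ cos Δλ) = 337.50°
Final bearing θ₂ = (initial bearing from the destination back to the start) + 180° = 299.18°
Δθ = θ₂ − θ₁ = -38.3°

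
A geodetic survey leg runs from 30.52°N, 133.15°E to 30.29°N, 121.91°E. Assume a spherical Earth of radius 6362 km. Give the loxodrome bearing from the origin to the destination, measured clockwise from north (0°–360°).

268.6°

Δψ = ln[tan(π/4+φ₂/2)/tan(π/4+φ₁/2)] = -0.0047
Δλ = -0.1962 rad (taken the short way round)
course = atan2(Δλ, Δψ) = 268.64°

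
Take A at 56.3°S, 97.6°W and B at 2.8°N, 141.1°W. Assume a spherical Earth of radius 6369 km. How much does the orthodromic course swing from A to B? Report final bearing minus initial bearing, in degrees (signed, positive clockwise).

+23.3°

At departure: θ₁ = atan2(sin Δλ cos φ₂, cos φ₁ sin φ₂ − sin φ₁ cos φ₂ cos Δλ) = 312.49°
At arrival: θ₂ = atan2(sin Δλ cos φ₁, −cos φ₂ sin φ₁ + sin φ₂ cos φ₁ cos Δλ) = 335.82°
Δθ = θ₂ − θ₁ = +23.3°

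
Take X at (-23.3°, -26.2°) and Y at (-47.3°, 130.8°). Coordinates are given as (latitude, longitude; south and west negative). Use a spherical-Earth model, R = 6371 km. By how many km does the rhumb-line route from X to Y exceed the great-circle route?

Great circle: cos σ = sin φ₁ sin φ₂ + cos φ₁ cos φ₂ cos Δλ,  σ = 1.8573 rad → d_gc = 11833.2 km
Rhumb line: Δψ = -0.5210, q = Δφ/Δψ = 0.8040, d_rh = R√(Δφ²+q²Δλ²) = 14287.9 km
Excess = 14287.9 − 11833.2 = 2454.7 ≈ 2455 km

2455 km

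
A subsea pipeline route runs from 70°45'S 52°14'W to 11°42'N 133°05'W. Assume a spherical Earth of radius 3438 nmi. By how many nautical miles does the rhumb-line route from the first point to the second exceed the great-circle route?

Great circle: cos σ = sin φ₁ sin φ₂ + cos φ₁ cos φ₂ cos Δλ,  σ = 1.7114 rad → d_gc = 5883.69 nmi
Rhumb line: Δψ = +1.9800, q = Δφ/Δψ = 0.7268, d_rh = R√(Δφ²+q²Δλ²) = 6075.18 nmi
Excess = 6075.18 − 5883.69 = 191.49 ≈ 191 nmi

191 nmi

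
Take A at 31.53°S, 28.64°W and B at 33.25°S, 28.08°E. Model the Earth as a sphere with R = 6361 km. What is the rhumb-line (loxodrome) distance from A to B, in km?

5320 km

Δψ = ln[tan(π/4+φ₂/2)/tan(π/4+φ₁/2)] = -0.0356;  Δφ = -0.0300 rad,  Δλ = +0.9900 rad
q = Δφ/Δψ = 0.8444
d = R·√(Δφ² + q²Δλ²) = 6361·0.83642 = 5320 km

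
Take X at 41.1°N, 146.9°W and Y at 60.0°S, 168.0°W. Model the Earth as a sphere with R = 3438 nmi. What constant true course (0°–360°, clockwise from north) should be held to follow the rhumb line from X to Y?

189.9°

Meridional parts: M(φ₁)=+0.7882, M(φ₂)=-1.3170 → ΔM = -2.1051;  Δλ = -0.3683 rad
tan C = Δλ / ΔM = +0.1749 → C = 189.92°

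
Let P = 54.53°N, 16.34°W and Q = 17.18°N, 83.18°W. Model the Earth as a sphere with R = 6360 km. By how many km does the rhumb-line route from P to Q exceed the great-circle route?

160 km

Great circle: cos σ = sin φ₁ sin φ₂ + cos φ₁ cos φ₂ cos Δλ,  σ = 1.0944 rad → d_gc = 6960.2 km
Rhumb line: Δψ = -0.8356, q = Δφ/Δψ = 0.7802, d_rh = R√(Δφ²+q²Δλ²) = 7120.0 km
Excess = 7120.0 − 6960.2 = 159.8 ≈ 160 km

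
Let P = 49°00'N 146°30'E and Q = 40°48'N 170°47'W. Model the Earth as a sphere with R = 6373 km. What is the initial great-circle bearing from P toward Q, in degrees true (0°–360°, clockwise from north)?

89.0°

N = sin Δλ·cos φ₂ = +0.5135;  D = cos φ₁ sin φ₂ − sin φ₁ cos φ₂ cos Δλ = +0.0089
initial course = atan2(N, D) = 89.00°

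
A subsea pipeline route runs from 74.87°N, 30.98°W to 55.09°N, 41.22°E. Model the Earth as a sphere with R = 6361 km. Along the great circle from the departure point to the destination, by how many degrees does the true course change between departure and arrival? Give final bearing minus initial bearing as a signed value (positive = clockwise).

At departure: θ₁ = atan2(sin Δλ cos φ₂, cos φ₁ sin φ₂ − sin φ₁ cos φ₂ cos Δλ) = 85.26°
At arrival: θ₂ = atan2(sin Δλ cos φ₁, −cos φ₂ sin φ₁ + sin φ₂ cos φ₁ cos Δλ) = 152.97°
Δθ = θ₂ − θ₁ = +67.7°

+67.7°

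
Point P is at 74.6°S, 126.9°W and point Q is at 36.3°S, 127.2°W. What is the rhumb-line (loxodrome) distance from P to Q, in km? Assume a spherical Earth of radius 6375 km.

4261 km

Δψ = ln[tan(π/4+φ₂/2)/tan(π/4+φ₁/2)] = +1.3202;  Δφ = +0.6685 rad,  Δλ = -0.0052 rad
q = Δφ/Δψ = 0.5063
d = R·√(Δφ² + q²Δλ²) = 6375·0.66847 = 4261 km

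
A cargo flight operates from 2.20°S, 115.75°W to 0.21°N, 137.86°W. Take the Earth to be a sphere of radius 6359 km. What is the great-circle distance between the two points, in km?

2468 km

Haversine: a = sin²(Δφ/2)+cos φ₁ cos φ₂ sin²(Δλ/2) = 0.03718;  σ = 2·atan2(√a,√(1−a))
σ = 22.236° → d = Rσ = 6359·0.38809 = 2468 km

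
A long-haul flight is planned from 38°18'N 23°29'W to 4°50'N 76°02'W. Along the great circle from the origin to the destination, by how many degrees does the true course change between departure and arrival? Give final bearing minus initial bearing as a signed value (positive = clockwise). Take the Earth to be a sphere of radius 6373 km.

At departure: θ₁ = atan2(sin Δλ cos φ₂, cos φ₁ sin φ₂ − sin φ₁ cos φ₂ cos Δλ) = 248.64°
At arrival: θ₂ = atan2(sin Δλ cos φ₁, −cos φ₂ sin φ₁ + sin φ₂ cos φ₁ cos Δλ) = 227.18°
Δθ = θ₂ − θ₁ = -21.5°

-21.5°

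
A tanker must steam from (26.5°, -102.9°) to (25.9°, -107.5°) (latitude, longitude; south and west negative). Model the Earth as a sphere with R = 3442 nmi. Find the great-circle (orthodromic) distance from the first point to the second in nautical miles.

Haversine: a = sin²(Δφ/2)+cos φ₁ cos φ₂ sin²(Δλ/2) = 0.00132;  σ = 2·atan2(√a,√(1−a))
σ = 4.171° → d = Rσ = 3442·0.07279 = 251 nmi

251 nmi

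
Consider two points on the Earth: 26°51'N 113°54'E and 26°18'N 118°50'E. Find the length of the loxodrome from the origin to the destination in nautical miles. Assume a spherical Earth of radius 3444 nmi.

267 nmi

Rhumb course C = atan2(Δλ, Δψ) with Δψ = ln[tan(π/4+φ₂/2)/tan(π/4+φ₁/2)] = -0.0107, Δλ = +0.0861 → C = 97.11°
d = R·|Δφ| / |cos C| = 3444·0.00960 / 0.12370 = 267 nmi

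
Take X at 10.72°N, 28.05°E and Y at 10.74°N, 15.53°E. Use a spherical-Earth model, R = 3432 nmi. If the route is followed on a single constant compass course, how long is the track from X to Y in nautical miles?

737 nmi

Δψ = ln[tan(π/4+φ₂/2)/tan(π/4+φ₁/2)] = +0.0004;  Δφ = +0.0003 rad,  Δλ = -0.2185 rad
q = Δφ/Δψ = 0.9825
d = R·√(Δφ² + q²Δλ²) = 3432·0.21469 = 737 nmi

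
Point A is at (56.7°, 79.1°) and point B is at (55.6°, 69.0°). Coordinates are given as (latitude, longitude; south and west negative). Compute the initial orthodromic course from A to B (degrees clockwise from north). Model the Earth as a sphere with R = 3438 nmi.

θ = atan2( sin Δλ·cos φ₂ ,  cos φ₁ sin φ₂ − sin φ₁ cos φ₂ cos Δλ )
  = atan2(-0.0991, -0.0119) = 263.16°

263.2°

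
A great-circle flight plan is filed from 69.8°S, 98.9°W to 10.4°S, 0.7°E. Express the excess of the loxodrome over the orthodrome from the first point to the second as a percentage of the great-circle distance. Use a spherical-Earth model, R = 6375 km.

7.1%

Great circle: σ = 1.4578 rad → d_gc = Rσ = 9293.3 km
Rhumb: Δφ = +1.0367, Δλ = +1.7383, Δψ = +1.5427, q = Δφ/Δψ = 0.6720 → d_rh = R√(Δφ²+q²Δλ²) = 9956.9 km
Excess = (9956.9 − 9293.3) / 9293.3 = 663.6 / 9293.3 = 7.14% ≈ 7.1%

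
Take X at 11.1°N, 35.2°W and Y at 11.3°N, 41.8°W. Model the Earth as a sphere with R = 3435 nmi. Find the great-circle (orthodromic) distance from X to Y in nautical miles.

Haversine: a = sin²(Δφ/2)+cos φ₁ cos φ₂ sin²(Δλ/2) = 0.00319;  σ = 2·atan2(√a,√(1−a))
σ = 6.477° → d = Rσ = 3435·0.11305 = 388 nmi

388 nmi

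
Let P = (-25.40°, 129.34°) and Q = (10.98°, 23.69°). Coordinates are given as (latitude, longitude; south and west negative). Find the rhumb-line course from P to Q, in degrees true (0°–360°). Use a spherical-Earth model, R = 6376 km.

Meridional parts: M(φ₁)=-0.4586, M(φ₂)=+0.1928 → ΔM = +0.6514;  Δλ = -1.8439 rad
tan C = Δλ / ΔM = -2.8307 → C = 289.46°

289.5°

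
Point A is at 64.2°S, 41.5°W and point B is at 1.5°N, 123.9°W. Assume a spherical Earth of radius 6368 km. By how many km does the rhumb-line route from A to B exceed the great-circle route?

329 km

Great circle: cos σ = sin φ₁ sin φ₂ + cos φ₁ cos φ₂ cos Δλ,  σ = 1.5368 rad → d_gc = 9786.4 km
Rhumb line: Δψ = +1.5001, q = Δφ/Δψ = 0.7644, d_rh = R√(Δφ²+q²Δλ²) = 10115.8 km
Excess = 10115.8 − 9786.4 = 329.4 ≈ 329 km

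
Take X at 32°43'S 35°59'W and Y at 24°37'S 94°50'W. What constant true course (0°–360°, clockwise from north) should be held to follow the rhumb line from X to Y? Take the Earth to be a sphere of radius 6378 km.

Meridional parts: M(φ₁)=-0.6048, M(φ₂)=-0.4435 → ΔM = +0.1613;  Δλ = -1.0271 rad
tan C = Δλ / ΔM = -6.3664 → C = 278.93°

278.9°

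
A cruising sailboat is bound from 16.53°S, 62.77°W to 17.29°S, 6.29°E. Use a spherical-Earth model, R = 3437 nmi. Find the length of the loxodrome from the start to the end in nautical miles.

Δψ = ln[tan(π/4+φ₂/2)/tan(π/4+φ₁/2)] = -0.0139;  Δφ = -0.0133 rad,  Δλ = +1.2053 rad
q = Δφ/Δψ = 0.9568
d = R·√(Δφ² + q²Δλ²) = 3437·1.15328 = 3964 nmi

3964 nmi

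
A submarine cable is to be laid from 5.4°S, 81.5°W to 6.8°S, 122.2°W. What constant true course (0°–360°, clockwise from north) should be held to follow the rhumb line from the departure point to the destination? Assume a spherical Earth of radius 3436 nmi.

268.0°

Δψ = ln[tan(π/4+φ₂/2)/tan(π/4+φ₁/2)] = -0.0246
Δλ = -0.7103 rad (taken the short way round)
course = atan2(Δλ, Δψ) = 268.02°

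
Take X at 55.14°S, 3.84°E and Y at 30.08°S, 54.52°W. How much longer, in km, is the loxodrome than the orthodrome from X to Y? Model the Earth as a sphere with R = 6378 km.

Great circle: cos σ = sin φ₁ sin φ₂ + cos φ₁ cos φ₂ cos Δλ,  σ = 0.8356 rad → d_gc = 5329.5 km
Rhumb line: Δψ = +0.6076, q = Δφ/Δψ = 0.7199, d_rh = R√(Δφ²+q²Δλ²) = 5445.4 km
Excess = 5445.4 − 5329.5 = 115.9 ≈ 116 km

116 km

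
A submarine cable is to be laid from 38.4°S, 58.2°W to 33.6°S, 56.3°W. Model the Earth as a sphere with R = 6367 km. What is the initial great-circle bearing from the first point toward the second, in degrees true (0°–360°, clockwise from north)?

θ = atan2( sin Δλ·cos φ₂ ,  cos φ₁ sin φ₂ − sin φ₁ cos φ₂ cos Δλ )
  = atan2(+0.0276, +0.0834) = 18.32°

18.3°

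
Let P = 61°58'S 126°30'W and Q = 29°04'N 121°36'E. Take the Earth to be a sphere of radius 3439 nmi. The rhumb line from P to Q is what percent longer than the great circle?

3.4%

Great circle: σ = 2.1920 rad → d_gc = Rσ = 7538.4 nmi
Rhumb: Δφ = +1.5888, Δλ = -1.9530, Δψ = +1.9183, q = Δφ/Δψ = 0.8282 → d_rh = R√(Δφ²+q²Δλ²) = 7797.4 nmi
Excess = (7797.4 − 7538.4) / 7538.4 = 259.0 / 7538.4 = 3.44% ≈ 3.4%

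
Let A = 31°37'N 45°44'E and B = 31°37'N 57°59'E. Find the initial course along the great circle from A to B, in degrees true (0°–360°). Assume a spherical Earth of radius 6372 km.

86.8°

θ = atan2( sin Δλ·cos φ₂ ,  cos φ₁ sin φ₂ − sin φ₁ cos φ₂ cos Δλ )
  = atan2(+0.1807, +0.0102) = 86.78°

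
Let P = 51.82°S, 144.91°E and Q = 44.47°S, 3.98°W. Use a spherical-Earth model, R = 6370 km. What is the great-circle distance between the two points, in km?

8898 km

cos σ = sin φ₁ sin φ₂ + cos φ₁ cos φ₂ cos Δλ
      = sin(-51.82°)sin(-44.47°) + cos(-51.82°)cos(-44.47°)cos(-148.89°) = 0.1730
σ = 80.038° → d = Rσ = 6370·1.39692 = 8898 km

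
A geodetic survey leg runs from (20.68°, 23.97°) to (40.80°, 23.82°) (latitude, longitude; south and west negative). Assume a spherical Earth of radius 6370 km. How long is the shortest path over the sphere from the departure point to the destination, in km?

2237 km

Haversine: a = sin²(Δφ/2)+cos φ₁ cos φ₂ sin²(Δλ/2) = 0.03051;  σ = 2·atan2(√a,√(1−a))
σ = 20.120° → d = Rσ = 6370·0.35117 = 2237 km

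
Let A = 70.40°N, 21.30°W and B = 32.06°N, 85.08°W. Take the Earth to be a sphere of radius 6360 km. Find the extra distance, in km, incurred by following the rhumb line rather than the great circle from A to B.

196 km

Great circle: cos σ = sin φ₁ sin φ₂ + cos φ₁ cos φ₂ cos Δλ,  σ = 0.8948 rad → d_gc = 5691.1 km
Rhumb line: Δψ = -1.1648, q = Δφ/Δψ = 0.5745, d_rh = R√(Δφ²+q²Δλ²) = 5886.9 km
Excess = 5886.9 − 5691.1 = 195.8 ≈ 196 km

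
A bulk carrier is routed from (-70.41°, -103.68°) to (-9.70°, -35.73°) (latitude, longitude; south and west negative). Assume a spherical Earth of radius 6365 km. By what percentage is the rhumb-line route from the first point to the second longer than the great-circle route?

3.0%

Great circle: σ = 1.2841 rad → d_gc = Rσ = 8173.1 km
Rhumb: Δφ = +1.0596, Δλ = +1.1860, Δψ = +1.5864, q = Δφ/Δψ = 0.6679 → d_rh = R√(Δφ²+q²Δλ²) = 8420.5 km
Excess = (8420.5 − 8173.1) / 8173.1 = 247.4 / 8173.1 = 3.03% ≈ 3.0%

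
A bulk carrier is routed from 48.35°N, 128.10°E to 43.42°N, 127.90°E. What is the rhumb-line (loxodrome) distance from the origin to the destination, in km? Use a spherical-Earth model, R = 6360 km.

547 km

Rhumb course C = atan2(Δλ, Δψ) with Δψ = ln[tan(π/4+φ₂/2)/tan(π/4+φ₁/2)] = -0.1237, Δλ = -0.0035 → C = 181.62°
d = R·|Δφ| / |cos C| = 6360·0.08604 / 0.99960 = 547 km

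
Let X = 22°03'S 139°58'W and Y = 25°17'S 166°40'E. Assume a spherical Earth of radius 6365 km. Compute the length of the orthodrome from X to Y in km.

Haversine: a = sin²(Δφ/2)+cos φ₁ cos φ₂ sin²(Δλ/2) = 0.16980;  σ = 2·atan2(√a,√(1−a))
σ = 48.669° → d = Rσ = 6365·0.84943 = 5407 km

5407 km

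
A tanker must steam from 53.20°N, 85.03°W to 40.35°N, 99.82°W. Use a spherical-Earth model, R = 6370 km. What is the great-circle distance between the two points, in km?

1812 km

cos σ = sin φ₁ sin φ₂ + cos φ₁ cos φ₂ cos Δλ
      = sin(53.20°)sin(40.35°) + cos(53.20°)cos(40.35°)cos(-14.79°) = 0.9598
σ = 16.295° → d = Rσ = 6370·0.28440 = 1812 km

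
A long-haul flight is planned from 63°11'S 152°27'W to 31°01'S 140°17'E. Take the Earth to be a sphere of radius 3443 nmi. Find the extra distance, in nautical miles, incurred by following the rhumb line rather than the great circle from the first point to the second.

109 nmi

Great circle: cos σ = sin φ₁ sin φ₂ + cos φ₁ cos φ₂ cos Δλ,  σ = 0.9156 rad → d_gc = 3152.6 nmi
Rhumb line: Δψ = +0.8640, q = Δφ/Δψ = 0.6498, d_rh = R√(Δφ²+q²Δλ²) = 3261.2 nmi
Excess = 3261.2 − 3152.6 = 108.6 ≈ 109 nmi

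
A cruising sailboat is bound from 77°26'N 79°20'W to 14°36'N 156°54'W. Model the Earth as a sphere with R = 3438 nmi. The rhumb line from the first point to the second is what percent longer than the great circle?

Great circle: σ = 1.2751 rad → d_gc = Rσ = 4383.9 nmi
Rhumb: Δφ = -1.0966, Δλ = -1.3538, Δψ = -1.9487, q = Δφ/Δψ = 0.5628 → d_rh = R√(Δφ²+q²Δλ²) = 4590.8 nmi
Excess = (4590.8 − 4383.9) / 4383.9 = 206.9 / 4383.9 = 4.72% ≈ 4.7%

4.7%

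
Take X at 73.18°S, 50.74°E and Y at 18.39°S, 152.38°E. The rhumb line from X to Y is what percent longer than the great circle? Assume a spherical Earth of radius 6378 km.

8.6%

Great circle: σ = 1.3216 rad → d_gc = Rσ = 8429.4 km
Rhumb: Δφ = +0.9563, Δλ = +1.7740, Δψ = +1.5850, q = Δφ/Δψ = 0.6033 → d_rh = R√(Δφ²+q²Δλ²) = 9154.1 km
Excess = (9154.1 − 8429.4) / 8429.4 = 724.7 / 8429.4 = 8.60% ≈ 8.6%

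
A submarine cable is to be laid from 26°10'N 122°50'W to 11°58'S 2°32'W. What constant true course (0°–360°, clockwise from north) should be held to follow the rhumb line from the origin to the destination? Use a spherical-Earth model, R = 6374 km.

Δψ = ln[tan(π/4+φ₂/2)/tan(π/4+φ₁/2)] = -0.6838
Δλ = +2.0996 rad (taken the short way round)
course = atan2(Δλ, Δψ) = 108.04°

108.0°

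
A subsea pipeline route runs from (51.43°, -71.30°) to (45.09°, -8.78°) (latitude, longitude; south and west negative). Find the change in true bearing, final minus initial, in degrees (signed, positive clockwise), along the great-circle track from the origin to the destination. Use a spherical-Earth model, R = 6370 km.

+48.8°

At departure: θ₁ = atan2(sin Δλ cos φ₂, cos φ₁ sin φ₂ − sin φ₁ cos φ₂ cos Δλ) = 73.39°
At arrival: θ₂ = atan2(sin Δλ cos φ₁, −cos φ₂ sin φ₁ + sin φ₂ cos φ₁ cos Δλ) = 122.19°
Δθ = θ₂ − θ₁ = +48.8°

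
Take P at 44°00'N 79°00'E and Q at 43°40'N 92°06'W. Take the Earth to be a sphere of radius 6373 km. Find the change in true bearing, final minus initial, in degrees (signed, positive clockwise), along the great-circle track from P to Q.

At departure: θ₁ = atan2(sin Δλ cos φ₂, cos φ₁ sin φ₂ − sin φ₁ cos φ₂ cos Δλ) = 353.57°
At arrival: θ₂ = atan2(sin Δλ cos φ₁, −cos φ₂ sin φ₁ + sin φ₂ cos φ₁ cos Δλ) = 186.39°
Δθ = θ₂ − θ₁ = -167.2°

-167.2°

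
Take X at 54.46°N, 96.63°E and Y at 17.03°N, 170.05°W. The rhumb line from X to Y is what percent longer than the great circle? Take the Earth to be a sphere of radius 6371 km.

Great circle: σ = 1.3632 rad → d_gc = Rσ = 8684.8 km
Rhumb: Δφ = -0.6533, Δλ = +1.6287, Δψ = -0.8362, q = Δφ/Δψ = 0.7812 → d_rh = R√(Δφ²+q²Δλ²) = 9112.7 km
Excess = (9112.7 − 8684.8) / 8684.8 = 427.9 / 8684.8 = 4.93% ≈ 4.9%

4.9%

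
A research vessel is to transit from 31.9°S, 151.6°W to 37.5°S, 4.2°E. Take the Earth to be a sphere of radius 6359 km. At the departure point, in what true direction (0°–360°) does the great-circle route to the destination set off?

N = sin Δλ·cos φ₂ = +0.3252;  D = cos φ₁ sin φ₂ − sin φ₁ cos φ₂ cos Δλ = -0.8992
initial course = atan2(N, D) = 160.12°

160.1°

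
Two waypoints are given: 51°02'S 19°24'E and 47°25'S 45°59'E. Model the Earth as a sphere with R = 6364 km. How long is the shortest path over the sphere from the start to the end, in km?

cos σ = sin φ₁ sin φ₂ + cos φ₁ cos φ₂ cos Δλ
      = sin(-51.03°)sin(-47.42°) + cos(-51.03°)cos(-47.42°)cos(26.58°) = 0.9530
σ = 17.632° → d = Rσ = 6364·0.30773 = 1958 km

1958 km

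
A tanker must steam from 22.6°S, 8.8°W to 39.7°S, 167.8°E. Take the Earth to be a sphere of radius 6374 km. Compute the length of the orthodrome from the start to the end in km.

Haversine: a = sin²(Δφ/2)+cos φ₁ cos φ₂ sin²(Δλ/2) = 0.73180;  σ = 2·atan2(√a,√(1−a))
σ = 117.619° → d = Rσ = 6374·2.05284 = 13085 km

13085 km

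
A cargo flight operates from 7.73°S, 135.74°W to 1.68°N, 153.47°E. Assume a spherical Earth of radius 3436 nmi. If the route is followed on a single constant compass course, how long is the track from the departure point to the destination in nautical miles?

4272 nmi

Rhumb course C = atan2(Δλ, Δψ) with Δψ = ln[tan(π/4+φ₂/2)/tan(π/4+φ₁/2)] = +0.1647, Δλ = -1.2355 → C = 277.59°
d = R·|Δφ| / |cos C| = 3436·0.16424 / 0.13210 = 4272 nmi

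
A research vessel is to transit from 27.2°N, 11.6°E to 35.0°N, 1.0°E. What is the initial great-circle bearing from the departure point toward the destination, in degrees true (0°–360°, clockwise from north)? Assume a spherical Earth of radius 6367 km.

θ = atan2( sin Δλ·cos φ₂ ,  cos φ₁ sin φ₂ − sin φ₁ cos φ₂ cos Δλ )
  = atan2(-0.1507, +0.1421) = 313.32°

313.3°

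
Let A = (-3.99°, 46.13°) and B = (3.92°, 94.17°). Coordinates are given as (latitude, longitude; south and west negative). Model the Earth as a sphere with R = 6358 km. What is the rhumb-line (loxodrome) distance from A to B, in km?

5399 km

Δψ = ln[tan(π/4+φ₂/2)/tan(π/4+φ₁/2)] = +0.1382;  Δφ = +0.1381 rad,  Δλ = +0.8385 rad
q = Δφ/Δψ = 0.9992
d = R·√(Δφ² + q²Δλ²) = 6358·0.84909 = 5399 km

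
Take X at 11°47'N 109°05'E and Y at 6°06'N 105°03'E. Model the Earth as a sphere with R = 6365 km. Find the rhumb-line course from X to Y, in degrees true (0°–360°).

Δψ = ln[tan(π/4+φ₂/2)/tan(π/4+φ₁/2)] = -0.1005
Δλ = -0.0704 rad (taken the short way round)
course = atan2(Δλ, Δψ) = 215.02°

215.0°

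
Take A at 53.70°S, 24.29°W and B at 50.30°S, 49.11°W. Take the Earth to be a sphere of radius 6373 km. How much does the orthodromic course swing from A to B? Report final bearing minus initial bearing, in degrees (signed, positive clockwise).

+19.7°

Initial bearing θ₁ = atan2(sin Δλ cos φ₂, cos φ₁ sin φ₂ − sin φ₁ cos φ₂ cos Δλ) = 272.51°
Final bearing θ₂ = (initial bearing from the destination back to the start) + 180° = 292.19°
Δθ = θ₂ − θ₁ = +19.7°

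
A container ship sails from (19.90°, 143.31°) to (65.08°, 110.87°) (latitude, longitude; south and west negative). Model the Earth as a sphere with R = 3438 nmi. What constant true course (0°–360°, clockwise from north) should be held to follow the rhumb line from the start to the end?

Δψ = ln[tan(π/4+φ₂/2)/tan(π/4+φ₁/2)] = +1.1552
Δλ = -0.5662 rad (taken the short way round)
course = atan2(Δλ, Δψ) = 333.89°

333.9°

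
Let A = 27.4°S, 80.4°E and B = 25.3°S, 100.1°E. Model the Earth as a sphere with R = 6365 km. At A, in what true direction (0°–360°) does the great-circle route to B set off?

θ = atan2( sin Δλ·cos φ₂ ,  cos φ₁ sin φ₂ − sin φ₁ cos φ₂ cos Δλ )
  = atan2(+0.3048, +0.0123) = 87.69°

87.7°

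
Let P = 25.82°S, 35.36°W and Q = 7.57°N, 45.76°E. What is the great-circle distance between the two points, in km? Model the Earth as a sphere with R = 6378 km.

9505 km

Haversine: a = sin²(Δφ/2)+cos φ₁ cos φ₂ sin²(Δλ/2) = 0.45982;  σ = 2·atan2(√a,√(1−a))
σ = 85.390° → d = Rσ = 6378·1.49034 = 9505 km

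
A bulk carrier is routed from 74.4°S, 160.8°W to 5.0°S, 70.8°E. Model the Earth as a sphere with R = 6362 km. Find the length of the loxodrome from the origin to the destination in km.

11914 km

Rhumb course C = atan2(Δλ, Δψ) with Δψ = ln[tan(π/4+φ₂/2)/tan(π/4+φ₁/2)] = +1.9005, Δλ = -2.2410 → C = 310.30°
d = R·|Δφ| / |cos C| = 6362·1.21126 / 0.64679 = 11914 km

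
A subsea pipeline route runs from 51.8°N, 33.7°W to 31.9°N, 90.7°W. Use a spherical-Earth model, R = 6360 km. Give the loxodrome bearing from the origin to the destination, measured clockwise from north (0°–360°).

244.6°

Δψ = ln[tan(π/4+φ₂/2)/tan(π/4+φ₁/2)] = -0.4725
Δλ = -0.9948 rad (taken the short way round)
course = atan2(Δλ, Δψ) = 244.59°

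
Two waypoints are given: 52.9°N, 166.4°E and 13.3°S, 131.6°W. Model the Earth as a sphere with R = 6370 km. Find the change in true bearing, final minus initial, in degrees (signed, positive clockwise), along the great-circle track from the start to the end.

+27.3°

At departure: θ₁ = atan2(sin Δλ cos φ₂, cos φ₁ sin φ₂ − sin φ₁ cos φ₂ cos Δλ) = 120.35°
At arrival: θ₂ = atan2(sin Δλ cos φ₁, −cos φ₂ sin φ₁ + sin φ₂ cos φ₁ cos Δλ) = 147.66°
Δθ = θ₂ − θ₁ = +27.3°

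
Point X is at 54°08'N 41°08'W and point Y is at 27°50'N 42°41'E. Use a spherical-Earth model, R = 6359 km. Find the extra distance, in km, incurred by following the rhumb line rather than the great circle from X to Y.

327 km

Great circle: cos σ = sin φ₁ sin φ₂ + cos φ₁ cos φ₂ cos Δλ,  σ = 1.1217 rad → d_gc = 7132.7 km
Rhumb line: Δψ = -0.6220, q = Δφ/Δψ = 0.7379, d_rh = R√(Δφ²+q²Δλ²) = 7459.3 km
Excess = 7459.3 − 7132.7 = 326.6 ≈ 327 km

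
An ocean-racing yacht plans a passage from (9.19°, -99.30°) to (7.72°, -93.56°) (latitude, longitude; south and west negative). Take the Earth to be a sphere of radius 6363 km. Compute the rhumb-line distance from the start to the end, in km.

Δψ = ln[tan(π/4+φ₂/2)/tan(π/4+φ₁/2)] = -0.0259;  Δφ = -0.0257 rad,  Δλ = +0.1002 rad
q = Δφ/Δψ = 0.9891
d = R·√(Δφ² + q²Δλ²) = 6363·0.10236 = 651 km

651 km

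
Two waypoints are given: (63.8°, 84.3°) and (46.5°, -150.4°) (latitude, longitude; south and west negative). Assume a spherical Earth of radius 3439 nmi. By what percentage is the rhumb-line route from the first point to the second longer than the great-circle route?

17.3%

Great circle: σ = 1.0756 rad → d_gc = Rσ = 3698.9 nmi
Rhumb: Δφ = -0.3019, Δλ = +2.1869, Δψ = -0.5391, q = Δφ/Δψ = 0.5601 → d_rh = R√(Δφ²+q²Δλ²) = 4338.5 nmi
Excess = (4338.5 − 3698.9) / 3698.9 = 639.6 / 3698.9 = 17.29% ≈ 17.3%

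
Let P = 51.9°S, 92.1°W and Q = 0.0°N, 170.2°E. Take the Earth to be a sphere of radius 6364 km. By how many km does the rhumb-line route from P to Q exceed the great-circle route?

Great circle: cos σ = sin φ₁ sin φ₂ + cos φ₁ cos φ₂ cos Δλ,  σ = 1.6536 rad → d_gc = 10523.3 km
Rhumb line: Δψ = +1.0633, q = Δφ/Δψ = 0.8519, d_rh = R√(Δφ²+q²Δλ²) = 10894.5 km
Excess = 10894.5 − 10523.3 = 371.2 ≈ 371 km

371 km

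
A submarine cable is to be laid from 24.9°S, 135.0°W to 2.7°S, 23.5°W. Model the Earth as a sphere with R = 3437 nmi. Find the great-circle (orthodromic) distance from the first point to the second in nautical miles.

cos σ = sin φ₁ sin φ₂ + cos φ₁ cos φ₂ cos Δλ
      = sin(-24.90°)sin(-2.70°) + cos(-24.90°)cos(-2.70°)cos(111.50°) = -0.3122
σ = 108.194° → d = Rσ = 3437·1.88834 = 6490 nmi

6490 nmi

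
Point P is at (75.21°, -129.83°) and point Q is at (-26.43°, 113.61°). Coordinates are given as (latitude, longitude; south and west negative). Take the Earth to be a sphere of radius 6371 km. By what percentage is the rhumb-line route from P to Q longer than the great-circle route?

6.9%

Great circle: σ = 2.1324 rad → d_gc = Rσ = 13585.7 km
Rhumb: Δφ = -1.7740, Δλ = -2.0344, Δψ = -2.5204, q = Δφ/Δψ = 0.7038 → d_rh = R√(Δφ²+q²Δλ²) = 14524.0 km
Excess = (14524.0 − 13585.7) / 13585.7 = 938.3 / 13585.7 = 6.91% ≈ 6.9%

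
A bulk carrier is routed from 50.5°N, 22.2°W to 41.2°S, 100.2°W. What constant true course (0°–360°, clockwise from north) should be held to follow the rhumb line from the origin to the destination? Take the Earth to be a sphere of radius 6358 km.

216.9°

Meridional parts: M(φ₁)=+1.0243, M(φ₂)=-0.7905 → ΔM = -1.8148;  Δλ = -1.3614 rad
tan C = Δλ / ΔM = +0.7501 → C = 216.87°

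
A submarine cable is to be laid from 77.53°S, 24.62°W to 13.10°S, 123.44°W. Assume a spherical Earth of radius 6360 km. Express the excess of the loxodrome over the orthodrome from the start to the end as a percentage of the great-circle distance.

7.9%

Great circle: σ = 1.3806 rad → d_gc = Rσ = 8780.6 km
Rhumb: Δφ = +1.1245, Δλ = -1.7247, Δψ = +1.9834, q = Δφ/Δψ = 0.5670 → d_rh = R√(Δφ²+q²Δλ²) = 9477.7 km
Excess = (9477.7 − 8780.6) / 8780.6 = 697.1 / 8780.6 = 7.94% ≈ 7.9%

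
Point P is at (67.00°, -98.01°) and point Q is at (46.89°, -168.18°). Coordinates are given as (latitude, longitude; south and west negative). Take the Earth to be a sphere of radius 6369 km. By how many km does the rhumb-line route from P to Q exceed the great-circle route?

212 km

Great circle: cos σ = sin φ₁ sin φ₂ + cos φ₁ cos φ₂ cos Δλ,  σ = 0.7035 rad → d_gc = 4480.5 km
Rhumb line: Δψ = -0.6635, q = Δφ/Δψ = 0.5290, d_rh = R√(Δφ²+q²Δλ²) = 4692.8 km
Excess = 4692.8 − 4480.5 = 212.3 ≈ 212 km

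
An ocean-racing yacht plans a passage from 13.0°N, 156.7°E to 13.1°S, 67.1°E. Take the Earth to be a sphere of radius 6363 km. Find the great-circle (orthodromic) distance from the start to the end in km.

10277 km

cos σ = sin φ₁ sin φ₂ + cos φ₁ cos φ₂ cos Δλ
      = sin(13.00°)sin(-13.10°) + cos(13.00°)cos(-13.10°)cos(-89.60°) = -0.0444
σ = 92.542° → d = Rσ = 6363·1.61517 = 10277 km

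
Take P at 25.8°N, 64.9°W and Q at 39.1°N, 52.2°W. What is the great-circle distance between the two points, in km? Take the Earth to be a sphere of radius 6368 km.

cos σ = sin φ₁ sin φ₂ + cos φ₁ cos φ₂ cos Δλ
      = sin(25.80°)sin(39.10°) + cos(25.80°)cos(39.10°)cos(12.70°) = 0.9561
σ = 17.043° → d = Rσ = 6368·0.29746 = 1894 km

1894 km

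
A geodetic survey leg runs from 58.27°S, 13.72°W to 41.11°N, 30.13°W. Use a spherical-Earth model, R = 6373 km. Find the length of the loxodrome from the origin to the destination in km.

11162 km

Δψ = ln[tan(π/4+φ₂/2)/tan(π/4+φ₁/2)] = +2.0465;  Δφ = +1.7345 rad,  Δλ = -0.2864 rad
q = Δφ/Δψ = 0.8476
d = R·√(Δφ² + q²Δλ²) = 6373·1.75141 = 11162 km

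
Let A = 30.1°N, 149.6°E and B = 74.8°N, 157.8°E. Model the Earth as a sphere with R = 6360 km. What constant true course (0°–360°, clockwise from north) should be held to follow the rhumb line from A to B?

5.6°

Meridional parts: M(φ₁)=+0.5513, M(φ₂)=+2.0142 → ΔM = +1.4629;  Δλ = +0.1431 rad
tan C = Δλ / ΔM = +0.0978 → C = 5.59°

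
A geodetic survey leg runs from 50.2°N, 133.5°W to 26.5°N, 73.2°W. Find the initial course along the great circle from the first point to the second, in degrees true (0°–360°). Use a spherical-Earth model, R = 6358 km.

94.1°

N = sin Δλ·cos φ₂ = +0.7774;  D = cos φ₁ sin φ₂ − sin φ₁ cos φ₂ cos Δλ = -0.0550
initial course = atan2(N, D) = 94.05°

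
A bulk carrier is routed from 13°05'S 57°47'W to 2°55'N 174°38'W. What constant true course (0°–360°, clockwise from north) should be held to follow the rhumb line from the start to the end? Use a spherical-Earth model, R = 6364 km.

277.9°

Δψ = ln[tan(π/4+φ₂/2)/tan(π/4+φ₁/2)] = +0.2813
Δλ = -2.0394 rad (taken the short way round)
course = atan2(Δλ, Δψ) = 277.85°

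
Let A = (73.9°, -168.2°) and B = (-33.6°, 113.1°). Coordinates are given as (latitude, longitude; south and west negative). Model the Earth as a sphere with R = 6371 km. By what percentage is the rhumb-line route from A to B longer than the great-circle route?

2.3%

Great circle: σ = 2.0788 rad → d_gc = Rσ = 13244.0 km
Rhumb: Δφ = -1.8762, Δλ = -1.3736, Δψ = -2.5792, q = Δφ/Δψ = 0.7274 → d_rh = R√(Δφ²+q²Δλ²) = 13542.9 km
Excess = (13542.9 − 13244.0) / 13244.0 = 298.9 / 13244.0 = 2.26% ≈ 2.3%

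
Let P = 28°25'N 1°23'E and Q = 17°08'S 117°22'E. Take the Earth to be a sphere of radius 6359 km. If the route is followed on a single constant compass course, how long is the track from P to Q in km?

Rhumb course C = atan2(Δλ, Δψ) with Δψ = ln[tan(π/4+φ₂/2)/tan(π/4+φ₁/2)] = -0.8212, Δλ = +2.0243 → C = 112.08°
d = R·|Δφ| / |cos C| = 6359·0.79500 / 0.37593 = 13448 km

13448 km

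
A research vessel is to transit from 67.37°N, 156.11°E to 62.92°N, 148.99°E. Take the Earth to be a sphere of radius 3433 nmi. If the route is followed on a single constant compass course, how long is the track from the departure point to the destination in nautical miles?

Δψ = ln[tan(π/4+φ₂/2)/tan(π/4+φ₁/2)] = -0.1853;  Δφ = -0.0777 rad,  Δλ = -0.1243 rad
q = Δφ/Δψ = 0.4192
d = R·√(Δφ² + q²Δλ²) = 3433·0.09352 = 321 nmi

321 nmi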